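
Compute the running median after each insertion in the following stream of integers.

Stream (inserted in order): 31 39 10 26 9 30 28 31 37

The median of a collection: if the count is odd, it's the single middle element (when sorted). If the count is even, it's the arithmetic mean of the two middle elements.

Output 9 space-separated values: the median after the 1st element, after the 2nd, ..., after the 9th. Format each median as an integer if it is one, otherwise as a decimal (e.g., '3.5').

Step 1: insert 31 -> lo=[31] (size 1, max 31) hi=[] (size 0) -> median=31
Step 2: insert 39 -> lo=[31] (size 1, max 31) hi=[39] (size 1, min 39) -> median=35
Step 3: insert 10 -> lo=[10, 31] (size 2, max 31) hi=[39] (size 1, min 39) -> median=31
Step 4: insert 26 -> lo=[10, 26] (size 2, max 26) hi=[31, 39] (size 2, min 31) -> median=28.5
Step 5: insert 9 -> lo=[9, 10, 26] (size 3, max 26) hi=[31, 39] (size 2, min 31) -> median=26
Step 6: insert 30 -> lo=[9, 10, 26] (size 3, max 26) hi=[30, 31, 39] (size 3, min 30) -> median=28
Step 7: insert 28 -> lo=[9, 10, 26, 28] (size 4, max 28) hi=[30, 31, 39] (size 3, min 30) -> median=28
Step 8: insert 31 -> lo=[9, 10, 26, 28] (size 4, max 28) hi=[30, 31, 31, 39] (size 4, min 30) -> median=29
Step 9: insert 37 -> lo=[9, 10, 26, 28, 30] (size 5, max 30) hi=[31, 31, 37, 39] (size 4, min 31) -> median=30

Answer: 31 35 31 28.5 26 28 28 29 30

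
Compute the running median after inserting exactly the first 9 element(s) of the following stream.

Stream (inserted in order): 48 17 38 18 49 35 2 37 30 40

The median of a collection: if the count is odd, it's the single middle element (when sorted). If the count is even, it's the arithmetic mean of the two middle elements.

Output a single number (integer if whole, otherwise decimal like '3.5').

Answer: 35

Derivation:
Step 1: insert 48 -> lo=[48] (size 1, max 48) hi=[] (size 0) -> median=48
Step 2: insert 17 -> lo=[17] (size 1, max 17) hi=[48] (size 1, min 48) -> median=32.5
Step 3: insert 38 -> lo=[17, 38] (size 2, max 38) hi=[48] (size 1, min 48) -> median=38
Step 4: insert 18 -> lo=[17, 18] (size 2, max 18) hi=[38, 48] (size 2, min 38) -> median=28
Step 5: insert 49 -> lo=[17, 18, 38] (size 3, max 38) hi=[48, 49] (size 2, min 48) -> median=38
Step 6: insert 35 -> lo=[17, 18, 35] (size 3, max 35) hi=[38, 48, 49] (size 3, min 38) -> median=36.5
Step 7: insert 2 -> lo=[2, 17, 18, 35] (size 4, max 35) hi=[38, 48, 49] (size 3, min 38) -> median=35
Step 8: insert 37 -> lo=[2, 17, 18, 35] (size 4, max 35) hi=[37, 38, 48, 49] (size 4, min 37) -> median=36
Step 9: insert 30 -> lo=[2, 17, 18, 30, 35] (size 5, max 35) hi=[37, 38, 48, 49] (size 4, min 37) -> median=35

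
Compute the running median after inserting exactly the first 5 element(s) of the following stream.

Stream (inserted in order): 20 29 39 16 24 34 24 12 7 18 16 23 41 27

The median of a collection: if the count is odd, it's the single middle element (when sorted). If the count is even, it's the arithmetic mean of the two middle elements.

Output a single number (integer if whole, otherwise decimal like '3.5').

Answer: 24

Derivation:
Step 1: insert 20 -> lo=[20] (size 1, max 20) hi=[] (size 0) -> median=20
Step 2: insert 29 -> lo=[20] (size 1, max 20) hi=[29] (size 1, min 29) -> median=24.5
Step 3: insert 39 -> lo=[20, 29] (size 2, max 29) hi=[39] (size 1, min 39) -> median=29
Step 4: insert 16 -> lo=[16, 20] (size 2, max 20) hi=[29, 39] (size 2, min 29) -> median=24.5
Step 5: insert 24 -> lo=[16, 20, 24] (size 3, max 24) hi=[29, 39] (size 2, min 29) -> median=24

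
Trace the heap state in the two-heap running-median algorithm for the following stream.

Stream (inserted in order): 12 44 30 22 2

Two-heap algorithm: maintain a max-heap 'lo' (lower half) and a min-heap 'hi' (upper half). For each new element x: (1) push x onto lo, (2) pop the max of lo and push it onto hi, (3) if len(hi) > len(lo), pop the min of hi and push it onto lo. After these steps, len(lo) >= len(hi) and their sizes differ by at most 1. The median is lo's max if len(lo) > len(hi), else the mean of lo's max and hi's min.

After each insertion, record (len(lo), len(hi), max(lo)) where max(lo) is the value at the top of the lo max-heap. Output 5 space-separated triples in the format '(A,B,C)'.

Step 1: insert 12 -> lo=[12] hi=[] -> (len(lo)=1, len(hi)=0, max(lo)=12)
Step 2: insert 44 -> lo=[12] hi=[44] -> (len(lo)=1, len(hi)=1, max(lo)=12)
Step 3: insert 30 -> lo=[12, 30] hi=[44] -> (len(lo)=2, len(hi)=1, max(lo)=30)
Step 4: insert 22 -> lo=[12, 22] hi=[30, 44] -> (len(lo)=2, len(hi)=2, max(lo)=22)
Step 5: insert 2 -> lo=[2, 12, 22] hi=[30, 44] -> (len(lo)=3, len(hi)=2, max(lo)=22)

Answer: (1,0,12) (1,1,12) (2,1,30) (2,2,22) (3,2,22)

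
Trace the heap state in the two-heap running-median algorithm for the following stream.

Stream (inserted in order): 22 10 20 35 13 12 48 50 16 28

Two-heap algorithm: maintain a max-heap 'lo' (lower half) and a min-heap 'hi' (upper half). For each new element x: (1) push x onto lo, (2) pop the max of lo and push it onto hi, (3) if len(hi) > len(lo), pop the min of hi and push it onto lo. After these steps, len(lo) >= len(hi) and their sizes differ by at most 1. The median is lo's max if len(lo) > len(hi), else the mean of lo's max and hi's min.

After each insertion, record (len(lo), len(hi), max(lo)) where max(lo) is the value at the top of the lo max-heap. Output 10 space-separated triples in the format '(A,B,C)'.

Step 1: insert 22 -> lo=[22] hi=[] -> (len(lo)=1, len(hi)=0, max(lo)=22)
Step 2: insert 10 -> lo=[10] hi=[22] -> (len(lo)=1, len(hi)=1, max(lo)=10)
Step 3: insert 20 -> lo=[10, 20] hi=[22] -> (len(lo)=2, len(hi)=1, max(lo)=20)
Step 4: insert 35 -> lo=[10, 20] hi=[22, 35] -> (len(lo)=2, len(hi)=2, max(lo)=20)
Step 5: insert 13 -> lo=[10, 13, 20] hi=[22, 35] -> (len(lo)=3, len(hi)=2, max(lo)=20)
Step 6: insert 12 -> lo=[10, 12, 13] hi=[20, 22, 35] -> (len(lo)=3, len(hi)=3, max(lo)=13)
Step 7: insert 48 -> lo=[10, 12, 13, 20] hi=[22, 35, 48] -> (len(lo)=4, len(hi)=3, max(lo)=20)
Step 8: insert 50 -> lo=[10, 12, 13, 20] hi=[22, 35, 48, 50] -> (len(lo)=4, len(hi)=4, max(lo)=20)
Step 9: insert 16 -> lo=[10, 12, 13, 16, 20] hi=[22, 35, 48, 50] -> (len(lo)=5, len(hi)=4, max(lo)=20)
Step 10: insert 28 -> lo=[10, 12, 13, 16, 20] hi=[22, 28, 35, 48, 50] -> (len(lo)=5, len(hi)=5, max(lo)=20)

Answer: (1,0,22) (1,1,10) (2,1,20) (2,2,20) (3,2,20) (3,3,13) (4,3,20) (4,4,20) (5,4,20) (5,5,20)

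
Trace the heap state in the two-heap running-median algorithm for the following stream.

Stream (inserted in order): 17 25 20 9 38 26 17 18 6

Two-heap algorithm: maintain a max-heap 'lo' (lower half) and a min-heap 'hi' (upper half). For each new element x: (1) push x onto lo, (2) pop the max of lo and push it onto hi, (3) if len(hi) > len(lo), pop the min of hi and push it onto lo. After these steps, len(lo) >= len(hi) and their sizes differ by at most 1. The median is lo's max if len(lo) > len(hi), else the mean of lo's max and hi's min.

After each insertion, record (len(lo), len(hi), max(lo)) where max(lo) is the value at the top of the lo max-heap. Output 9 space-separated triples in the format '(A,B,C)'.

Step 1: insert 17 -> lo=[17] hi=[] -> (len(lo)=1, len(hi)=0, max(lo)=17)
Step 2: insert 25 -> lo=[17] hi=[25] -> (len(lo)=1, len(hi)=1, max(lo)=17)
Step 3: insert 20 -> lo=[17, 20] hi=[25] -> (len(lo)=2, len(hi)=1, max(lo)=20)
Step 4: insert 9 -> lo=[9, 17] hi=[20, 25] -> (len(lo)=2, len(hi)=2, max(lo)=17)
Step 5: insert 38 -> lo=[9, 17, 20] hi=[25, 38] -> (len(lo)=3, len(hi)=2, max(lo)=20)
Step 6: insert 26 -> lo=[9, 17, 20] hi=[25, 26, 38] -> (len(lo)=3, len(hi)=3, max(lo)=20)
Step 7: insert 17 -> lo=[9, 17, 17, 20] hi=[25, 26, 38] -> (len(lo)=4, len(hi)=3, max(lo)=20)
Step 8: insert 18 -> lo=[9, 17, 17, 18] hi=[20, 25, 26, 38] -> (len(lo)=4, len(hi)=4, max(lo)=18)
Step 9: insert 6 -> lo=[6, 9, 17, 17, 18] hi=[20, 25, 26, 38] -> (len(lo)=5, len(hi)=4, max(lo)=18)

Answer: (1,0,17) (1,1,17) (2,1,20) (2,2,17) (3,2,20) (3,3,20) (4,3,20) (4,4,18) (5,4,18)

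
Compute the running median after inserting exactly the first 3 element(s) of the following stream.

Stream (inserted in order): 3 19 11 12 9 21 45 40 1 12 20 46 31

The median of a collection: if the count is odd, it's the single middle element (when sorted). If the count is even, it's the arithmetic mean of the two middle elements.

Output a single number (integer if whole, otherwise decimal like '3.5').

Answer: 11

Derivation:
Step 1: insert 3 -> lo=[3] (size 1, max 3) hi=[] (size 0) -> median=3
Step 2: insert 19 -> lo=[3] (size 1, max 3) hi=[19] (size 1, min 19) -> median=11
Step 3: insert 11 -> lo=[3, 11] (size 2, max 11) hi=[19] (size 1, min 19) -> median=11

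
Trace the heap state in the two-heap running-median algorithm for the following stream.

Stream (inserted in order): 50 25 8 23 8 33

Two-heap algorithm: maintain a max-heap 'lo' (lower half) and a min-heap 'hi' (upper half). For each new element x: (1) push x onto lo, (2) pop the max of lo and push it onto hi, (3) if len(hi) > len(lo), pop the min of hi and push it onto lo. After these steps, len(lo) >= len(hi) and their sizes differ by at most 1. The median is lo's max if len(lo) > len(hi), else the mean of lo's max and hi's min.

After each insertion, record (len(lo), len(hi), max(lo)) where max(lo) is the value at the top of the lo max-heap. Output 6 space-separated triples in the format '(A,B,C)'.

Step 1: insert 50 -> lo=[50] hi=[] -> (len(lo)=1, len(hi)=0, max(lo)=50)
Step 2: insert 25 -> lo=[25] hi=[50] -> (len(lo)=1, len(hi)=1, max(lo)=25)
Step 3: insert 8 -> lo=[8, 25] hi=[50] -> (len(lo)=2, len(hi)=1, max(lo)=25)
Step 4: insert 23 -> lo=[8, 23] hi=[25, 50] -> (len(lo)=2, len(hi)=2, max(lo)=23)
Step 5: insert 8 -> lo=[8, 8, 23] hi=[25, 50] -> (len(lo)=3, len(hi)=2, max(lo)=23)
Step 6: insert 33 -> lo=[8, 8, 23] hi=[25, 33, 50] -> (len(lo)=3, len(hi)=3, max(lo)=23)

Answer: (1,0,50) (1,1,25) (2,1,25) (2,2,23) (3,2,23) (3,3,23)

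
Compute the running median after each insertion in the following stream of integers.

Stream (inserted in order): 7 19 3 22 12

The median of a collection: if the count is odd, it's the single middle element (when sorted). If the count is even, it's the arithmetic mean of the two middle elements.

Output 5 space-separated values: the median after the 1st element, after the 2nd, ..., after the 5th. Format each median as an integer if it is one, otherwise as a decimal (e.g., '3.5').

Step 1: insert 7 -> lo=[7] (size 1, max 7) hi=[] (size 0) -> median=7
Step 2: insert 19 -> lo=[7] (size 1, max 7) hi=[19] (size 1, min 19) -> median=13
Step 3: insert 3 -> lo=[3, 7] (size 2, max 7) hi=[19] (size 1, min 19) -> median=7
Step 4: insert 22 -> lo=[3, 7] (size 2, max 7) hi=[19, 22] (size 2, min 19) -> median=13
Step 5: insert 12 -> lo=[3, 7, 12] (size 3, max 12) hi=[19, 22] (size 2, min 19) -> median=12

Answer: 7 13 7 13 12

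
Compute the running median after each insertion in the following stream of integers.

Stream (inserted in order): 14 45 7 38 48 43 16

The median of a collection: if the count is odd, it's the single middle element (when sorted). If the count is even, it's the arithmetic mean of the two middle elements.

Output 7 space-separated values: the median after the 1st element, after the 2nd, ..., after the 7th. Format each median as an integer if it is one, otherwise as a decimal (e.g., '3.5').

Step 1: insert 14 -> lo=[14] (size 1, max 14) hi=[] (size 0) -> median=14
Step 2: insert 45 -> lo=[14] (size 1, max 14) hi=[45] (size 1, min 45) -> median=29.5
Step 3: insert 7 -> lo=[7, 14] (size 2, max 14) hi=[45] (size 1, min 45) -> median=14
Step 4: insert 38 -> lo=[7, 14] (size 2, max 14) hi=[38, 45] (size 2, min 38) -> median=26
Step 5: insert 48 -> lo=[7, 14, 38] (size 3, max 38) hi=[45, 48] (size 2, min 45) -> median=38
Step 6: insert 43 -> lo=[7, 14, 38] (size 3, max 38) hi=[43, 45, 48] (size 3, min 43) -> median=40.5
Step 7: insert 16 -> lo=[7, 14, 16, 38] (size 4, max 38) hi=[43, 45, 48] (size 3, min 43) -> median=38

Answer: 14 29.5 14 26 38 40.5 38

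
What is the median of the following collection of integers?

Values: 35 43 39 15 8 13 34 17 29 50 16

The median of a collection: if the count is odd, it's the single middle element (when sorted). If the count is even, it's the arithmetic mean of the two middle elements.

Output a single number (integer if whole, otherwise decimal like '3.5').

Step 1: insert 35 -> lo=[35] (size 1, max 35) hi=[] (size 0) -> median=35
Step 2: insert 43 -> lo=[35] (size 1, max 35) hi=[43] (size 1, min 43) -> median=39
Step 3: insert 39 -> lo=[35, 39] (size 2, max 39) hi=[43] (size 1, min 43) -> median=39
Step 4: insert 15 -> lo=[15, 35] (size 2, max 35) hi=[39, 43] (size 2, min 39) -> median=37
Step 5: insert 8 -> lo=[8, 15, 35] (size 3, max 35) hi=[39, 43] (size 2, min 39) -> median=35
Step 6: insert 13 -> lo=[8, 13, 15] (size 3, max 15) hi=[35, 39, 43] (size 3, min 35) -> median=25
Step 7: insert 34 -> lo=[8, 13, 15, 34] (size 4, max 34) hi=[35, 39, 43] (size 3, min 35) -> median=34
Step 8: insert 17 -> lo=[8, 13, 15, 17] (size 4, max 17) hi=[34, 35, 39, 43] (size 4, min 34) -> median=25.5
Step 9: insert 29 -> lo=[8, 13, 15, 17, 29] (size 5, max 29) hi=[34, 35, 39, 43] (size 4, min 34) -> median=29
Step 10: insert 50 -> lo=[8, 13, 15, 17, 29] (size 5, max 29) hi=[34, 35, 39, 43, 50] (size 5, min 34) -> median=31.5
Step 11: insert 16 -> lo=[8, 13, 15, 16, 17, 29] (size 6, max 29) hi=[34, 35, 39, 43, 50] (size 5, min 34) -> median=29

Answer: 29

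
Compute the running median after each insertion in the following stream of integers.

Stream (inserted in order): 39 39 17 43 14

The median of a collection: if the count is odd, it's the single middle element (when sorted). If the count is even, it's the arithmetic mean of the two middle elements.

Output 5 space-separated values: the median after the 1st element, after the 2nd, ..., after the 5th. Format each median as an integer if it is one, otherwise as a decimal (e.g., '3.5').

Answer: 39 39 39 39 39

Derivation:
Step 1: insert 39 -> lo=[39] (size 1, max 39) hi=[] (size 0) -> median=39
Step 2: insert 39 -> lo=[39] (size 1, max 39) hi=[39] (size 1, min 39) -> median=39
Step 3: insert 17 -> lo=[17, 39] (size 2, max 39) hi=[39] (size 1, min 39) -> median=39
Step 4: insert 43 -> lo=[17, 39] (size 2, max 39) hi=[39, 43] (size 2, min 39) -> median=39
Step 5: insert 14 -> lo=[14, 17, 39] (size 3, max 39) hi=[39, 43] (size 2, min 39) -> median=39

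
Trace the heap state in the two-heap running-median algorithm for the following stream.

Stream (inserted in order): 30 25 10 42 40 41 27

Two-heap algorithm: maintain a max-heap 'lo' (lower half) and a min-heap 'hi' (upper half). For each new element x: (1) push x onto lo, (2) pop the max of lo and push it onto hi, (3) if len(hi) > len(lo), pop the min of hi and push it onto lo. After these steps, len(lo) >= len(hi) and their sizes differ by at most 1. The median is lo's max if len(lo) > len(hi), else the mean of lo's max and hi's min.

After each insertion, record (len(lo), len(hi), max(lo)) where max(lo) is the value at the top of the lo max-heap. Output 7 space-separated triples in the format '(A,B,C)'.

Answer: (1,0,30) (1,1,25) (2,1,25) (2,2,25) (3,2,30) (3,3,30) (4,3,30)

Derivation:
Step 1: insert 30 -> lo=[30] hi=[] -> (len(lo)=1, len(hi)=0, max(lo)=30)
Step 2: insert 25 -> lo=[25] hi=[30] -> (len(lo)=1, len(hi)=1, max(lo)=25)
Step 3: insert 10 -> lo=[10, 25] hi=[30] -> (len(lo)=2, len(hi)=1, max(lo)=25)
Step 4: insert 42 -> lo=[10, 25] hi=[30, 42] -> (len(lo)=2, len(hi)=2, max(lo)=25)
Step 5: insert 40 -> lo=[10, 25, 30] hi=[40, 42] -> (len(lo)=3, len(hi)=2, max(lo)=30)
Step 6: insert 41 -> lo=[10, 25, 30] hi=[40, 41, 42] -> (len(lo)=3, len(hi)=3, max(lo)=30)
Step 7: insert 27 -> lo=[10, 25, 27, 30] hi=[40, 41, 42] -> (len(lo)=4, len(hi)=3, max(lo)=30)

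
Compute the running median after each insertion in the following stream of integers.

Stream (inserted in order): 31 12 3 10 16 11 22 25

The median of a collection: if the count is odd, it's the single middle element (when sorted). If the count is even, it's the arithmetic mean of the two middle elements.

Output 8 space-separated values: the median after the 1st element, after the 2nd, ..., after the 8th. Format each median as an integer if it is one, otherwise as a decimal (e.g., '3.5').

Answer: 31 21.5 12 11 12 11.5 12 14

Derivation:
Step 1: insert 31 -> lo=[31] (size 1, max 31) hi=[] (size 0) -> median=31
Step 2: insert 12 -> lo=[12] (size 1, max 12) hi=[31] (size 1, min 31) -> median=21.5
Step 3: insert 3 -> lo=[3, 12] (size 2, max 12) hi=[31] (size 1, min 31) -> median=12
Step 4: insert 10 -> lo=[3, 10] (size 2, max 10) hi=[12, 31] (size 2, min 12) -> median=11
Step 5: insert 16 -> lo=[3, 10, 12] (size 3, max 12) hi=[16, 31] (size 2, min 16) -> median=12
Step 6: insert 11 -> lo=[3, 10, 11] (size 3, max 11) hi=[12, 16, 31] (size 3, min 12) -> median=11.5
Step 7: insert 22 -> lo=[3, 10, 11, 12] (size 4, max 12) hi=[16, 22, 31] (size 3, min 16) -> median=12
Step 8: insert 25 -> lo=[3, 10, 11, 12] (size 4, max 12) hi=[16, 22, 25, 31] (size 4, min 16) -> median=14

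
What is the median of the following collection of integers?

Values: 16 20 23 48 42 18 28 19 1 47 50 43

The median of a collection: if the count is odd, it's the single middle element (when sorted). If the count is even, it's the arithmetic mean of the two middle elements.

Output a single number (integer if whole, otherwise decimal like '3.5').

Answer: 25.5

Derivation:
Step 1: insert 16 -> lo=[16] (size 1, max 16) hi=[] (size 0) -> median=16
Step 2: insert 20 -> lo=[16] (size 1, max 16) hi=[20] (size 1, min 20) -> median=18
Step 3: insert 23 -> lo=[16, 20] (size 2, max 20) hi=[23] (size 1, min 23) -> median=20
Step 4: insert 48 -> lo=[16, 20] (size 2, max 20) hi=[23, 48] (size 2, min 23) -> median=21.5
Step 5: insert 42 -> lo=[16, 20, 23] (size 3, max 23) hi=[42, 48] (size 2, min 42) -> median=23
Step 6: insert 18 -> lo=[16, 18, 20] (size 3, max 20) hi=[23, 42, 48] (size 3, min 23) -> median=21.5
Step 7: insert 28 -> lo=[16, 18, 20, 23] (size 4, max 23) hi=[28, 42, 48] (size 3, min 28) -> median=23
Step 8: insert 19 -> lo=[16, 18, 19, 20] (size 4, max 20) hi=[23, 28, 42, 48] (size 4, min 23) -> median=21.5
Step 9: insert 1 -> lo=[1, 16, 18, 19, 20] (size 5, max 20) hi=[23, 28, 42, 48] (size 4, min 23) -> median=20
Step 10: insert 47 -> lo=[1, 16, 18, 19, 20] (size 5, max 20) hi=[23, 28, 42, 47, 48] (size 5, min 23) -> median=21.5
Step 11: insert 50 -> lo=[1, 16, 18, 19, 20, 23] (size 6, max 23) hi=[28, 42, 47, 48, 50] (size 5, min 28) -> median=23
Step 12: insert 43 -> lo=[1, 16, 18, 19, 20, 23] (size 6, max 23) hi=[28, 42, 43, 47, 48, 50] (size 6, min 28) -> median=25.5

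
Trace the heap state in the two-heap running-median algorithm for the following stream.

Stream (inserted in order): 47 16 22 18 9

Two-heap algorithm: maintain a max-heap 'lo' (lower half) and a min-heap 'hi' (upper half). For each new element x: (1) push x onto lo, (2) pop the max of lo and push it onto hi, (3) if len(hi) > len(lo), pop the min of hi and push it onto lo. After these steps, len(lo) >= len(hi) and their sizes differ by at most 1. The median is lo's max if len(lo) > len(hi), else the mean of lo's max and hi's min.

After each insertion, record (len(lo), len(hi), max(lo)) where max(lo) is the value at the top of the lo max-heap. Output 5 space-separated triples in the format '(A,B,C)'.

Answer: (1,0,47) (1,1,16) (2,1,22) (2,2,18) (3,2,18)

Derivation:
Step 1: insert 47 -> lo=[47] hi=[] -> (len(lo)=1, len(hi)=0, max(lo)=47)
Step 2: insert 16 -> lo=[16] hi=[47] -> (len(lo)=1, len(hi)=1, max(lo)=16)
Step 3: insert 22 -> lo=[16, 22] hi=[47] -> (len(lo)=2, len(hi)=1, max(lo)=22)
Step 4: insert 18 -> lo=[16, 18] hi=[22, 47] -> (len(lo)=2, len(hi)=2, max(lo)=18)
Step 5: insert 9 -> lo=[9, 16, 18] hi=[22, 47] -> (len(lo)=3, len(hi)=2, max(lo)=18)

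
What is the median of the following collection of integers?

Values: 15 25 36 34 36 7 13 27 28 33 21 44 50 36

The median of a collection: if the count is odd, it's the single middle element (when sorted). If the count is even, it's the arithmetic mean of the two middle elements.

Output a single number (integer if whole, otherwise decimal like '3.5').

Answer: 30.5

Derivation:
Step 1: insert 15 -> lo=[15] (size 1, max 15) hi=[] (size 0) -> median=15
Step 2: insert 25 -> lo=[15] (size 1, max 15) hi=[25] (size 1, min 25) -> median=20
Step 3: insert 36 -> lo=[15, 25] (size 2, max 25) hi=[36] (size 1, min 36) -> median=25
Step 4: insert 34 -> lo=[15, 25] (size 2, max 25) hi=[34, 36] (size 2, min 34) -> median=29.5
Step 5: insert 36 -> lo=[15, 25, 34] (size 3, max 34) hi=[36, 36] (size 2, min 36) -> median=34
Step 6: insert 7 -> lo=[7, 15, 25] (size 3, max 25) hi=[34, 36, 36] (size 3, min 34) -> median=29.5
Step 7: insert 13 -> lo=[7, 13, 15, 25] (size 4, max 25) hi=[34, 36, 36] (size 3, min 34) -> median=25
Step 8: insert 27 -> lo=[7, 13, 15, 25] (size 4, max 25) hi=[27, 34, 36, 36] (size 4, min 27) -> median=26
Step 9: insert 28 -> lo=[7, 13, 15, 25, 27] (size 5, max 27) hi=[28, 34, 36, 36] (size 4, min 28) -> median=27
Step 10: insert 33 -> lo=[7, 13, 15, 25, 27] (size 5, max 27) hi=[28, 33, 34, 36, 36] (size 5, min 28) -> median=27.5
Step 11: insert 21 -> lo=[7, 13, 15, 21, 25, 27] (size 6, max 27) hi=[28, 33, 34, 36, 36] (size 5, min 28) -> median=27
Step 12: insert 44 -> lo=[7, 13, 15, 21, 25, 27] (size 6, max 27) hi=[28, 33, 34, 36, 36, 44] (size 6, min 28) -> median=27.5
Step 13: insert 50 -> lo=[7, 13, 15, 21, 25, 27, 28] (size 7, max 28) hi=[33, 34, 36, 36, 44, 50] (size 6, min 33) -> median=28
Step 14: insert 36 -> lo=[7, 13, 15, 21, 25, 27, 28] (size 7, max 28) hi=[33, 34, 36, 36, 36, 44, 50] (size 7, min 33) -> median=30.5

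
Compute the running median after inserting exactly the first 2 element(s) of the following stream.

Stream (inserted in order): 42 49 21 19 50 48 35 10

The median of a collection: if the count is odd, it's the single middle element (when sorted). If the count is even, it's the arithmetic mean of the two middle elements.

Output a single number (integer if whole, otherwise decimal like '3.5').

Answer: 45.5

Derivation:
Step 1: insert 42 -> lo=[42] (size 1, max 42) hi=[] (size 0) -> median=42
Step 2: insert 49 -> lo=[42] (size 1, max 42) hi=[49] (size 1, min 49) -> median=45.5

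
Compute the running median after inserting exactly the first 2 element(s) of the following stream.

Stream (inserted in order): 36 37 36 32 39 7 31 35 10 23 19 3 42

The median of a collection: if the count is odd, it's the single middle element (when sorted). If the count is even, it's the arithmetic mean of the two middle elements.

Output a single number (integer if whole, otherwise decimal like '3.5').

Answer: 36.5

Derivation:
Step 1: insert 36 -> lo=[36] (size 1, max 36) hi=[] (size 0) -> median=36
Step 2: insert 37 -> lo=[36] (size 1, max 36) hi=[37] (size 1, min 37) -> median=36.5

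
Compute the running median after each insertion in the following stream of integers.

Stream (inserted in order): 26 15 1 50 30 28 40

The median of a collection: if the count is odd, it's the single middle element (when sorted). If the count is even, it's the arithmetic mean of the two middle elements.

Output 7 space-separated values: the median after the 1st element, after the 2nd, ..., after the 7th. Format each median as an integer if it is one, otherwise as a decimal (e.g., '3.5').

Answer: 26 20.5 15 20.5 26 27 28

Derivation:
Step 1: insert 26 -> lo=[26] (size 1, max 26) hi=[] (size 0) -> median=26
Step 2: insert 15 -> lo=[15] (size 1, max 15) hi=[26] (size 1, min 26) -> median=20.5
Step 3: insert 1 -> lo=[1, 15] (size 2, max 15) hi=[26] (size 1, min 26) -> median=15
Step 4: insert 50 -> lo=[1, 15] (size 2, max 15) hi=[26, 50] (size 2, min 26) -> median=20.5
Step 5: insert 30 -> lo=[1, 15, 26] (size 3, max 26) hi=[30, 50] (size 2, min 30) -> median=26
Step 6: insert 28 -> lo=[1, 15, 26] (size 3, max 26) hi=[28, 30, 50] (size 3, min 28) -> median=27
Step 7: insert 40 -> lo=[1, 15, 26, 28] (size 4, max 28) hi=[30, 40, 50] (size 3, min 30) -> median=28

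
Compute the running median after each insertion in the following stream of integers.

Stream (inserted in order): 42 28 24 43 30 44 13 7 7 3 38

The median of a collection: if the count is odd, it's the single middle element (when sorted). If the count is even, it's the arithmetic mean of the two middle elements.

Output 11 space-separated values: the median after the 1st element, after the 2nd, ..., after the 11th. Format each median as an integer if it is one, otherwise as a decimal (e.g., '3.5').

Answer: 42 35 28 35 30 36 30 29 28 26 28

Derivation:
Step 1: insert 42 -> lo=[42] (size 1, max 42) hi=[] (size 0) -> median=42
Step 2: insert 28 -> lo=[28] (size 1, max 28) hi=[42] (size 1, min 42) -> median=35
Step 3: insert 24 -> lo=[24, 28] (size 2, max 28) hi=[42] (size 1, min 42) -> median=28
Step 4: insert 43 -> lo=[24, 28] (size 2, max 28) hi=[42, 43] (size 2, min 42) -> median=35
Step 5: insert 30 -> lo=[24, 28, 30] (size 3, max 30) hi=[42, 43] (size 2, min 42) -> median=30
Step 6: insert 44 -> lo=[24, 28, 30] (size 3, max 30) hi=[42, 43, 44] (size 3, min 42) -> median=36
Step 7: insert 13 -> lo=[13, 24, 28, 30] (size 4, max 30) hi=[42, 43, 44] (size 3, min 42) -> median=30
Step 8: insert 7 -> lo=[7, 13, 24, 28] (size 4, max 28) hi=[30, 42, 43, 44] (size 4, min 30) -> median=29
Step 9: insert 7 -> lo=[7, 7, 13, 24, 28] (size 5, max 28) hi=[30, 42, 43, 44] (size 4, min 30) -> median=28
Step 10: insert 3 -> lo=[3, 7, 7, 13, 24] (size 5, max 24) hi=[28, 30, 42, 43, 44] (size 5, min 28) -> median=26
Step 11: insert 38 -> lo=[3, 7, 7, 13, 24, 28] (size 6, max 28) hi=[30, 38, 42, 43, 44] (size 5, min 30) -> median=28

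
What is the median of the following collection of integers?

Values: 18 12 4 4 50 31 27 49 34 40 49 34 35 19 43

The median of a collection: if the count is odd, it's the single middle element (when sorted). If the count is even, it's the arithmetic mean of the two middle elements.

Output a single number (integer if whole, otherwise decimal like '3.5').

Answer: 34

Derivation:
Step 1: insert 18 -> lo=[18] (size 1, max 18) hi=[] (size 0) -> median=18
Step 2: insert 12 -> lo=[12] (size 1, max 12) hi=[18] (size 1, min 18) -> median=15
Step 3: insert 4 -> lo=[4, 12] (size 2, max 12) hi=[18] (size 1, min 18) -> median=12
Step 4: insert 4 -> lo=[4, 4] (size 2, max 4) hi=[12, 18] (size 2, min 12) -> median=8
Step 5: insert 50 -> lo=[4, 4, 12] (size 3, max 12) hi=[18, 50] (size 2, min 18) -> median=12
Step 6: insert 31 -> lo=[4, 4, 12] (size 3, max 12) hi=[18, 31, 50] (size 3, min 18) -> median=15
Step 7: insert 27 -> lo=[4, 4, 12, 18] (size 4, max 18) hi=[27, 31, 50] (size 3, min 27) -> median=18
Step 8: insert 49 -> lo=[4, 4, 12, 18] (size 4, max 18) hi=[27, 31, 49, 50] (size 4, min 27) -> median=22.5
Step 9: insert 34 -> lo=[4, 4, 12, 18, 27] (size 5, max 27) hi=[31, 34, 49, 50] (size 4, min 31) -> median=27
Step 10: insert 40 -> lo=[4, 4, 12, 18, 27] (size 5, max 27) hi=[31, 34, 40, 49, 50] (size 5, min 31) -> median=29
Step 11: insert 49 -> lo=[4, 4, 12, 18, 27, 31] (size 6, max 31) hi=[34, 40, 49, 49, 50] (size 5, min 34) -> median=31
Step 12: insert 34 -> lo=[4, 4, 12, 18, 27, 31] (size 6, max 31) hi=[34, 34, 40, 49, 49, 50] (size 6, min 34) -> median=32.5
Step 13: insert 35 -> lo=[4, 4, 12, 18, 27, 31, 34] (size 7, max 34) hi=[34, 35, 40, 49, 49, 50] (size 6, min 34) -> median=34
Step 14: insert 19 -> lo=[4, 4, 12, 18, 19, 27, 31] (size 7, max 31) hi=[34, 34, 35, 40, 49, 49, 50] (size 7, min 34) -> median=32.5
Step 15: insert 43 -> lo=[4, 4, 12, 18, 19, 27, 31, 34] (size 8, max 34) hi=[34, 35, 40, 43, 49, 49, 50] (size 7, min 34) -> median=34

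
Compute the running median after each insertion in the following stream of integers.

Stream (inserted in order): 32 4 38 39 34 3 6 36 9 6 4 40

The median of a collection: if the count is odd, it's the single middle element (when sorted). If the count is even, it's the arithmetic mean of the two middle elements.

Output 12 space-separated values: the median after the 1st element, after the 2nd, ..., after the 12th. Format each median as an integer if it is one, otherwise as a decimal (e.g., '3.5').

Answer: 32 18 32 35 34 33 32 33 32 20.5 9 20.5

Derivation:
Step 1: insert 32 -> lo=[32] (size 1, max 32) hi=[] (size 0) -> median=32
Step 2: insert 4 -> lo=[4] (size 1, max 4) hi=[32] (size 1, min 32) -> median=18
Step 3: insert 38 -> lo=[4, 32] (size 2, max 32) hi=[38] (size 1, min 38) -> median=32
Step 4: insert 39 -> lo=[4, 32] (size 2, max 32) hi=[38, 39] (size 2, min 38) -> median=35
Step 5: insert 34 -> lo=[4, 32, 34] (size 3, max 34) hi=[38, 39] (size 2, min 38) -> median=34
Step 6: insert 3 -> lo=[3, 4, 32] (size 3, max 32) hi=[34, 38, 39] (size 3, min 34) -> median=33
Step 7: insert 6 -> lo=[3, 4, 6, 32] (size 4, max 32) hi=[34, 38, 39] (size 3, min 34) -> median=32
Step 8: insert 36 -> lo=[3, 4, 6, 32] (size 4, max 32) hi=[34, 36, 38, 39] (size 4, min 34) -> median=33
Step 9: insert 9 -> lo=[3, 4, 6, 9, 32] (size 5, max 32) hi=[34, 36, 38, 39] (size 4, min 34) -> median=32
Step 10: insert 6 -> lo=[3, 4, 6, 6, 9] (size 5, max 9) hi=[32, 34, 36, 38, 39] (size 5, min 32) -> median=20.5
Step 11: insert 4 -> lo=[3, 4, 4, 6, 6, 9] (size 6, max 9) hi=[32, 34, 36, 38, 39] (size 5, min 32) -> median=9
Step 12: insert 40 -> lo=[3, 4, 4, 6, 6, 9] (size 6, max 9) hi=[32, 34, 36, 38, 39, 40] (size 6, min 32) -> median=20.5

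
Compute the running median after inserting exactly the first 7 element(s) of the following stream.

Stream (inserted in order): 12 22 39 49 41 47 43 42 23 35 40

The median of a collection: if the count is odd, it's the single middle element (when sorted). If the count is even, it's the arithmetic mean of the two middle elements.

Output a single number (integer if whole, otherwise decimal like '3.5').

Answer: 41

Derivation:
Step 1: insert 12 -> lo=[12] (size 1, max 12) hi=[] (size 0) -> median=12
Step 2: insert 22 -> lo=[12] (size 1, max 12) hi=[22] (size 1, min 22) -> median=17
Step 3: insert 39 -> lo=[12, 22] (size 2, max 22) hi=[39] (size 1, min 39) -> median=22
Step 4: insert 49 -> lo=[12, 22] (size 2, max 22) hi=[39, 49] (size 2, min 39) -> median=30.5
Step 5: insert 41 -> lo=[12, 22, 39] (size 3, max 39) hi=[41, 49] (size 2, min 41) -> median=39
Step 6: insert 47 -> lo=[12, 22, 39] (size 3, max 39) hi=[41, 47, 49] (size 3, min 41) -> median=40
Step 7: insert 43 -> lo=[12, 22, 39, 41] (size 4, max 41) hi=[43, 47, 49] (size 3, min 43) -> median=41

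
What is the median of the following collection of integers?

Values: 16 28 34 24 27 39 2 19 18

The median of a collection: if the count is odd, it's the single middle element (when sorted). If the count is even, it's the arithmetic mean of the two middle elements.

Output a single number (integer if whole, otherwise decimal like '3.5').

Step 1: insert 16 -> lo=[16] (size 1, max 16) hi=[] (size 0) -> median=16
Step 2: insert 28 -> lo=[16] (size 1, max 16) hi=[28] (size 1, min 28) -> median=22
Step 3: insert 34 -> lo=[16, 28] (size 2, max 28) hi=[34] (size 1, min 34) -> median=28
Step 4: insert 24 -> lo=[16, 24] (size 2, max 24) hi=[28, 34] (size 2, min 28) -> median=26
Step 5: insert 27 -> lo=[16, 24, 27] (size 3, max 27) hi=[28, 34] (size 2, min 28) -> median=27
Step 6: insert 39 -> lo=[16, 24, 27] (size 3, max 27) hi=[28, 34, 39] (size 3, min 28) -> median=27.5
Step 7: insert 2 -> lo=[2, 16, 24, 27] (size 4, max 27) hi=[28, 34, 39] (size 3, min 28) -> median=27
Step 8: insert 19 -> lo=[2, 16, 19, 24] (size 4, max 24) hi=[27, 28, 34, 39] (size 4, min 27) -> median=25.5
Step 9: insert 18 -> lo=[2, 16, 18, 19, 24] (size 5, max 24) hi=[27, 28, 34, 39] (size 4, min 27) -> median=24

Answer: 24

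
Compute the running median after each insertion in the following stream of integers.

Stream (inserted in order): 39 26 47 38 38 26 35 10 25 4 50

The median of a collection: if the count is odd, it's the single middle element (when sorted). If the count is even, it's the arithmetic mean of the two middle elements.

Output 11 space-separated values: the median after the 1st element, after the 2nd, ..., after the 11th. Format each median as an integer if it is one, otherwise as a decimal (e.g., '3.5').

Answer: 39 32.5 39 38.5 38 38 38 36.5 35 30.5 35

Derivation:
Step 1: insert 39 -> lo=[39] (size 1, max 39) hi=[] (size 0) -> median=39
Step 2: insert 26 -> lo=[26] (size 1, max 26) hi=[39] (size 1, min 39) -> median=32.5
Step 3: insert 47 -> lo=[26, 39] (size 2, max 39) hi=[47] (size 1, min 47) -> median=39
Step 4: insert 38 -> lo=[26, 38] (size 2, max 38) hi=[39, 47] (size 2, min 39) -> median=38.5
Step 5: insert 38 -> lo=[26, 38, 38] (size 3, max 38) hi=[39, 47] (size 2, min 39) -> median=38
Step 6: insert 26 -> lo=[26, 26, 38] (size 3, max 38) hi=[38, 39, 47] (size 3, min 38) -> median=38
Step 7: insert 35 -> lo=[26, 26, 35, 38] (size 4, max 38) hi=[38, 39, 47] (size 3, min 38) -> median=38
Step 8: insert 10 -> lo=[10, 26, 26, 35] (size 4, max 35) hi=[38, 38, 39, 47] (size 4, min 38) -> median=36.5
Step 9: insert 25 -> lo=[10, 25, 26, 26, 35] (size 5, max 35) hi=[38, 38, 39, 47] (size 4, min 38) -> median=35
Step 10: insert 4 -> lo=[4, 10, 25, 26, 26] (size 5, max 26) hi=[35, 38, 38, 39, 47] (size 5, min 35) -> median=30.5
Step 11: insert 50 -> lo=[4, 10, 25, 26, 26, 35] (size 6, max 35) hi=[38, 38, 39, 47, 50] (size 5, min 38) -> median=35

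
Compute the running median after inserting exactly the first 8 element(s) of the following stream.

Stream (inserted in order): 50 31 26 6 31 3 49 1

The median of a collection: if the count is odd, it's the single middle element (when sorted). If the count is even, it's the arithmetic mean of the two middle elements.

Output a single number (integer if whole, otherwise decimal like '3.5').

Step 1: insert 50 -> lo=[50] (size 1, max 50) hi=[] (size 0) -> median=50
Step 2: insert 31 -> lo=[31] (size 1, max 31) hi=[50] (size 1, min 50) -> median=40.5
Step 3: insert 26 -> lo=[26, 31] (size 2, max 31) hi=[50] (size 1, min 50) -> median=31
Step 4: insert 6 -> lo=[6, 26] (size 2, max 26) hi=[31, 50] (size 2, min 31) -> median=28.5
Step 5: insert 31 -> lo=[6, 26, 31] (size 3, max 31) hi=[31, 50] (size 2, min 31) -> median=31
Step 6: insert 3 -> lo=[3, 6, 26] (size 3, max 26) hi=[31, 31, 50] (size 3, min 31) -> median=28.5
Step 7: insert 49 -> lo=[3, 6, 26, 31] (size 4, max 31) hi=[31, 49, 50] (size 3, min 31) -> median=31
Step 8: insert 1 -> lo=[1, 3, 6, 26] (size 4, max 26) hi=[31, 31, 49, 50] (size 4, min 31) -> median=28.5

Answer: 28.5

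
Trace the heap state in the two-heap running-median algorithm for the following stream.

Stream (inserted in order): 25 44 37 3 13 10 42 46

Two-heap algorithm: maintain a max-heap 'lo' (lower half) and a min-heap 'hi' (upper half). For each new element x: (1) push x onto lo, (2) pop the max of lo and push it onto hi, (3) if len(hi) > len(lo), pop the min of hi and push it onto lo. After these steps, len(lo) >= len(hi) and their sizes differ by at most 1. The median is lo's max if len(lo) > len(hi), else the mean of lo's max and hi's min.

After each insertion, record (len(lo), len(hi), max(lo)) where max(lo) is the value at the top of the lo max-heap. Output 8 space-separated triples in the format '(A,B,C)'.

Step 1: insert 25 -> lo=[25] hi=[] -> (len(lo)=1, len(hi)=0, max(lo)=25)
Step 2: insert 44 -> lo=[25] hi=[44] -> (len(lo)=1, len(hi)=1, max(lo)=25)
Step 3: insert 37 -> lo=[25, 37] hi=[44] -> (len(lo)=2, len(hi)=1, max(lo)=37)
Step 4: insert 3 -> lo=[3, 25] hi=[37, 44] -> (len(lo)=2, len(hi)=2, max(lo)=25)
Step 5: insert 13 -> lo=[3, 13, 25] hi=[37, 44] -> (len(lo)=3, len(hi)=2, max(lo)=25)
Step 6: insert 10 -> lo=[3, 10, 13] hi=[25, 37, 44] -> (len(lo)=3, len(hi)=3, max(lo)=13)
Step 7: insert 42 -> lo=[3, 10, 13, 25] hi=[37, 42, 44] -> (len(lo)=4, len(hi)=3, max(lo)=25)
Step 8: insert 46 -> lo=[3, 10, 13, 25] hi=[37, 42, 44, 46] -> (len(lo)=4, len(hi)=4, max(lo)=25)

Answer: (1,0,25) (1,1,25) (2,1,37) (2,2,25) (3,2,25) (3,3,13) (4,3,25) (4,4,25)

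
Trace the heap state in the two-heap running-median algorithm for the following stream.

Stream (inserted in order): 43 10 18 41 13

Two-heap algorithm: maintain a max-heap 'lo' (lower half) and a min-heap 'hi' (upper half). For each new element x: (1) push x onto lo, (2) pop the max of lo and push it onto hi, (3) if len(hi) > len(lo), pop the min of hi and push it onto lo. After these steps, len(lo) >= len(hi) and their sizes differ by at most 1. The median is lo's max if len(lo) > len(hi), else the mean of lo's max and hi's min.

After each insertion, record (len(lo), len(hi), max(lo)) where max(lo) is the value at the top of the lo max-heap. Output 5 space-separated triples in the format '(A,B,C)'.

Answer: (1,0,43) (1,1,10) (2,1,18) (2,2,18) (3,2,18)

Derivation:
Step 1: insert 43 -> lo=[43] hi=[] -> (len(lo)=1, len(hi)=0, max(lo)=43)
Step 2: insert 10 -> lo=[10] hi=[43] -> (len(lo)=1, len(hi)=1, max(lo)=10)
Step 3: insert 18 -> lo=[10, 18] hi=[43] -> (len(lo)=2, len(hi)=1, max(lo)=18)
Step 4: insert 41 -> lo=[10, 18] hi=[41, 43] -> (len(lo)=2, len(hi)=2, max(lo)=18)
Step 5: insert 13 -> lo=[10, 13, 18] hi=[41, 43] -> (len(lo)=3, len(hi)=2, max(lo)=18)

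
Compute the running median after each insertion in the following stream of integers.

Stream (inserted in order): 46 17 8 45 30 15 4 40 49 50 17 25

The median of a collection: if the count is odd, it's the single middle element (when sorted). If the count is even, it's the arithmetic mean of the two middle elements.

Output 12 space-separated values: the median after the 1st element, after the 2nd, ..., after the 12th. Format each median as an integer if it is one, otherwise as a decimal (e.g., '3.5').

Step 1: insert 46 -> lo=[46] (size 1, max 46) hi=[] (size 0) -> median=46
Step 2: insert 17 -> lo=[17] (size 1, max 17) hi=[46] (size 1, min 46) -> median=31.5
Step 3: insert 8 -> lo=[8, 17] (size 2, max 17) hi=[46] (size 1, min 46) -> median=17
Step 4: insert 45 -> lo=[8, 17] (size 2, max 17) hi=[45, 46] (size 2, min 45) -> median=31
Step 5: insert 30 -> lo=[8, 17, 30] (size 3, max 30) hi=[45, 46] (size 2, min 45) -> median=30
Step 6: insert 15 -> lo=[8, 15, 17] (size 3, max 17) hi=[30, 45, 46] (size 3, min 30) -> median=23.5
Step 7: insert 4 -> lo=[4, 8, 15, 17] (size 4, max 17) hi=[30, 45, 46] (size 3, min 30) -> median=17
Step 8: insert 40 -> lo=[4, 8, 15, 17] (size 4, max 17) hi=[30, 40, 45, 46] (size 4, min 30) -> median=23.5
Step 9: insert 49 -> lo=[4, 8, 15, 17, 30] (size 5, max 30) hi=[40, 45, 46, 49] (size 4, min 40) -> median=30
Step 10: insert 50 -> lo=[4, 8, 15, 17, 30] (size 5, max 30) hi=[40, 45, 46, 49, 50] (size 5, min 40) -> median=35
Step 11: insert 17 -> lo=[4, 8, 15, 17, 17, 30] (size 6, max 30) hi=[40, 45, 46, 49, 50] (size 5, min 40) -> median=30
Step 12: insert 25 -> lo=[4, 8, 15, 17, 17, 25] (size 6, max 25) hi=[30, 40, 45, 46, 49, 50] (size 6, min 30) -> median=27.5

Answer: 46 31.5 17 31 30 23.5 17 23.5 30 35 30 27.5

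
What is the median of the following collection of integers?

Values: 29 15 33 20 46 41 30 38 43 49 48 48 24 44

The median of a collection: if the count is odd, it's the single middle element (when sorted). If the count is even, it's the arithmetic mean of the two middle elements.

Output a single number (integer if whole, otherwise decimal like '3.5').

Answer: 39.5

Derivation:
Step 1: insert 29 -> lo=[29] (size 1, max 29) hi=[] (size 0) -> median=29
Step 2: insert 15 -> lo=[15] (size 1, max 15) hi=[29] (size 1, min 29) -> median=22
Step 3: insert 33 -> lo=[15, 29] (size 2, max 29) hi=[33] (size 1, min 33) -> median=29
Step 4: insert 20 -> lo=[15, 20] (size 2, max 20) hi=[29, 33] (size 2, min 29) -> median=24.5
Step 5: insert 46 -> lo=[15, 20, 29] (size 3, max 29) hi=[33, 46] (size 2, min 33) -> median=29
Step 6: insert 41 -> lo=[15, 20, 29] (size 3, max 29) hi=[33, 41, 46] (size 3, min 33) -> median=31
Step 7: insert 30 -> lo=[15, 20, 29, 30] (size 4, max 30) hi=[33, 41, 46] (size 3, min 33) -> median=30
Step 8: insert 38 -> lo=[15, 20, 29, 30] (size 4, max 30) hi=[33, 38, 41, 46] (size 4, min 33) -> median=31.5
Step 9: insert 43 -> lo=[15, 20, 29, 30, 33] (size 5, max 33) hi=[38, 41, 43, 46] (size 4, min 38) -> median=33
Step 10: insert 49 -> lo=[15, 20, 29, 30, 33] (size 5, max 33) hi=[38, 41, 43, 46, 49] (size 5, min 38) -> median=35.5
Step 11: insert 48 -> lo=[15, 20, 29, 30, 33, 38] (size 6, max 38) hi=[41, 43, 46, 48, 49] (size 5, min 41) -> median=38
Step 12: insert 48 -> lo=[15, 20, 29, 30, 33, 38] (size 6, max 38) hi=[41, 43, 46, 48, 48, 49] (size 6, min 41) -> median=39.5
Step 13: insert 24 -> lo=[15, 20, 24, 29, 30, 33, 38] (size 7, max 38) hi=[41, 43, 46, 48, 48, 49] (size 6, min 41) -> median=38
Step 14: insert 44 -> lo=[15, 20, 24, 29, 30, 33, 38] (size 7, max 38) hi=[41, 43, 44, 46, 48, 48, 49] (size 7, min 41) -> median=39.5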